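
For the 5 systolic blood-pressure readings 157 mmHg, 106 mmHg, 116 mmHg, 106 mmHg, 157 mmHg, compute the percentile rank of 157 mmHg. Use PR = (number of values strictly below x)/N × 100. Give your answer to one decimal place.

N = 5.
Strictly below 157: 3. Equal to 157: 2.
PR = 3/5 × 100 = 60.0

60.0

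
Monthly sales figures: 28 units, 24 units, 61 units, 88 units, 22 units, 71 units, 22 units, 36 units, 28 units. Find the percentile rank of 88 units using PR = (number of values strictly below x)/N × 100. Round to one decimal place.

88.9

N = 9.
Strictly below 88: 8. Equal to 88: 1.
PR = 8/9 × 100 = 88.9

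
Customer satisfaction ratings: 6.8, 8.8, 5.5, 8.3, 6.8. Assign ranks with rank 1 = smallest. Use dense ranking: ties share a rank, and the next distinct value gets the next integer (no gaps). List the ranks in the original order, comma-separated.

2, 4, 1, 3, 2

Sorted (ascending): 5.5, 6.8, 6.8, 8.3, 8.8
The 2 values of 6.8 share dense rank 2.
Remaining distinct values take the next consecutive integers.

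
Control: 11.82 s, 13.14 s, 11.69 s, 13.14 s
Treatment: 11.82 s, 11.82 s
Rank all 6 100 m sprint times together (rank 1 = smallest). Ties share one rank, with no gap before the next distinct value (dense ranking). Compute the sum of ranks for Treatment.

4

Sorted (ascending): 11.69, 11.82, 11.82, 11.82, 13.14, 13.14
The 3 values of 11.82 share dense rank 2.
The 2 values of 13.14 share dense rank 3.
Remaining distinct values take the next consecutive integers.
Treatment values → pooled ranks: 11.82→2, 11.82→2
Rank sum = 2 + 2 = 4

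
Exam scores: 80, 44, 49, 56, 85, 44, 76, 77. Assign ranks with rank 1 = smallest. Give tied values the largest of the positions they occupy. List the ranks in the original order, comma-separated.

7, 2, 3, 4, 8, 2, 5, 6

Sorted (ascending): 44, 44, 49, 56, 76, 77, 80, 85
The 2 values of 44 occupy positions 1–2 → each gets rank 2.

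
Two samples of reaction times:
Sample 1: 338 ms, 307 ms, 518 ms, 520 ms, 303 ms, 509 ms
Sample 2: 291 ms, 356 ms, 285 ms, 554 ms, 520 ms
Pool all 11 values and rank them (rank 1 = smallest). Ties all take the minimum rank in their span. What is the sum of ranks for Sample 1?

36

Sorted (ascending): 285, 291, 303, 307, 338, 356, 509, 518, 520, 520, 554
The 2 values of 520 occupy positions 9–10 → each gets rank 9.
Sample 1 values → pooled ranks: 338→5, 307→4, 518→8, 520→9, 303→3, 509→7
Rank sum = 5 + 4 + 8 + 9 + 3 + 7 = 36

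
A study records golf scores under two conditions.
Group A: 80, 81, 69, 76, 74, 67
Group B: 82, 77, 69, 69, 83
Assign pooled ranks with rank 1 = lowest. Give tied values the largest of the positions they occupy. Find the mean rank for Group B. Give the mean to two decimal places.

7.20

Sorted (ascending): 67, 69, 69, 69, 74, 76, 77, 80, 81, 82, 83
The 3 values of 69 occupy positions 2–4 → each gets rank 4.
Group B values → pooled ranks: 82→10, 77→7, 69→4, 69→4, 83→11
Mean rank = (10 + 7 + 4 + 4 + 11) / 5 = 7.20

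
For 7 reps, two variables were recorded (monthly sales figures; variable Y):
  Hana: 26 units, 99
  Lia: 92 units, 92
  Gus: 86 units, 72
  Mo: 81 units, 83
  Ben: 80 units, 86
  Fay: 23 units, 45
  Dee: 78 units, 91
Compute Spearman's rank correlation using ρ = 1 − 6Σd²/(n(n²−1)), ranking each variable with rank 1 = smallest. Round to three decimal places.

0.107

Ranks of variable 1: 2, 7, 6, 5, 4, 1, 3
Ranks of variable 2: 7, 6, 2, 3, 4, 1, 5
d = r₁ − r₂: -5, 1, 4, 2, 0, 0, -2
d²: 25, 1, 16, 4, 0, 0, 4; Σd² = 50
ρ = 1 − 6·50/(7·48) = 1 − 300/336 = 0.107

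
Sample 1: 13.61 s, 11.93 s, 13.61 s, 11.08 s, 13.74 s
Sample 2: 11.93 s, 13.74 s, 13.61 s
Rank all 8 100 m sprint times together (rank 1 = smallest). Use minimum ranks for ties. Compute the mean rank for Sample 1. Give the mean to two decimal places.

3.60

Sorted (ascending): 11.08, 11.93, 11.93, 13.61, 13.61, 13.61, 13.74, 13.74
The 2 values of 11.93 occupy positions 2–3 → each gets rank 2.
The 3 values of 13.61 occupy positions 4–6 → each gets rank 4.
The 2 values of 13.74 occupy positions 7–8 → each gets rank 7.
Sample 1 values → pooled ranks: 13.61→4, 11.93→2, 13.61→4, 11.08→1, 13.74→7
Mean rank = (4 + 2 + 4 + 1 + 7) / 5 = 3.60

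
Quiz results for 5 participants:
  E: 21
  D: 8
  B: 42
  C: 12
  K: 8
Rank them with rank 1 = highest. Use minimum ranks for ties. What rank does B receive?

Sorted (descending): 42, 21, 12, 8, 8
The 2 values of 8 occupy positions 4–5 → each gets rank 4.
B has value 42 → rank 1.

1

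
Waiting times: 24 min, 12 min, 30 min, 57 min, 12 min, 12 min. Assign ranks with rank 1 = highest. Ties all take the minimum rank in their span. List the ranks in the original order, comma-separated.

Sorted (descending): 57, 30, 24, 12, 12, 12
The 3 values of 12 occupy positions 4–6 → each gets rank 4.

3, 4, 2, 1, 4, 4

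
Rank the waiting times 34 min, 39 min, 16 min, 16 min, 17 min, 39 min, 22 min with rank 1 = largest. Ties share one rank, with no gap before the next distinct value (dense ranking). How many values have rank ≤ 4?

Sorted (descending): 39, 39, 34, 22, 17, 16, 16
The 2 values of 39 share dense rank 1.
The 2 values of 16 share dense rank 5.
Remaining distinct values take the next consecutive integers.
Ranks ≤ 4: {1, 1, 2, 3, 4} → 5 values.

5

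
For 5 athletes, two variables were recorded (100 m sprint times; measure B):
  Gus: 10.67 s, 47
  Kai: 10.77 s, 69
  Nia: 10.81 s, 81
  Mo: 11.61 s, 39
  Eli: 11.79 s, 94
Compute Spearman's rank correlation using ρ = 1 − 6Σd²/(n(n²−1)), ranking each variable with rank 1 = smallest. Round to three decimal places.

0.400

Ranks of variable 1: 1, 2, 3, 4, 5
Ranks of variable 2: 2, 3, 4, 1, 5
d = r₁ − r₂: -1, -1, -1, 3, 0
d²: 1, 1, 1, 9, 0; Σd² = 12
ρ = 1 − 6·12/(5·24) = 1 − 72/120 = 0.400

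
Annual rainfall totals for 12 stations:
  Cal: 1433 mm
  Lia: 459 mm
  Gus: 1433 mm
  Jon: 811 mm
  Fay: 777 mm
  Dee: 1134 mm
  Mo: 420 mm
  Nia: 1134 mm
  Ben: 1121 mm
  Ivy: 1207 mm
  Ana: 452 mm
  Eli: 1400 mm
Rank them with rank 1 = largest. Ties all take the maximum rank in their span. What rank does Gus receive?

2

Sorted (descending): 1433, 1433, 1400, 1207, 1134, 1134, 1121, 811, 777, 459, 452, 420
The 2 values of 1433 occupy positions 1–2 → each gets rank 2.
The 2 values of 1134 occupy positions 5–6 → each gets rank 6.
Gus has value 1433 mm → rank 2.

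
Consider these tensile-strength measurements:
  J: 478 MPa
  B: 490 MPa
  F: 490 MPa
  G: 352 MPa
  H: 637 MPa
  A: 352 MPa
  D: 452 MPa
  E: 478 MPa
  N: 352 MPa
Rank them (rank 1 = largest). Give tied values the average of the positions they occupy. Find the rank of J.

4.5

Sorted (descending): 637, 490, 490, 478, 478, 452, 352, 352, 352
The 2 values of 490 occupy positions 2–3 → average rank (2+3)/2 = 2.5.
The 2 values of 478 occupy positions 4–5 → average rank (4+5)/2 = 4.5.
The 3 values of 352 occupy positions 7–9 → average rank 8.
J has value 478 MPa → rank 4.5.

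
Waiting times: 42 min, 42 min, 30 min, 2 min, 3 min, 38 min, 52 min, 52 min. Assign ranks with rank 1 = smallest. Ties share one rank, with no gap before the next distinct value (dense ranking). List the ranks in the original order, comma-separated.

Sorted (ascending): 2, 3, 30, 38, 42, 42, 52, 52
The 2 values of 42 share dense rank 5.
The 2 values of 52 share dense rank 6.
Remaining distinct values take the next consecutive integers.

5, 5, 3, 1, 2, 4, 6, 6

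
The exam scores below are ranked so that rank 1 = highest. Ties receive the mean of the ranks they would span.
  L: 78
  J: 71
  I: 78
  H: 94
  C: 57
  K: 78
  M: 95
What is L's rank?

Sorted (descending): 95, 94, 78, 78, 78, 71, 57
The 3 values of 78 occupy positions 3–5 → average rank 4.
L has value 78 → rank 4.

4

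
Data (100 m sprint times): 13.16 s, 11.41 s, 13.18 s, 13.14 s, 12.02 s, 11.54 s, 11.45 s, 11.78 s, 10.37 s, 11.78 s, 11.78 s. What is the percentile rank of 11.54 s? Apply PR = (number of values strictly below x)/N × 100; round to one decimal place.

N = 11.
Strictly below 11.54: 3. Equal to 11.54: 1.
PR = 3/11 × 100 = 27.3

27.3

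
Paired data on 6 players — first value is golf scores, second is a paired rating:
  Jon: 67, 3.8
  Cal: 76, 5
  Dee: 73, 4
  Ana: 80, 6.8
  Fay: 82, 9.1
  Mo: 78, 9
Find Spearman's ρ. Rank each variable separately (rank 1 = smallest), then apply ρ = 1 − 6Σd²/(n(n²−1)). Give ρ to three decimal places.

0.943

Ranks of variable 1: 1, 3, 2, 5, 6, 4
Ranks of variable 2: 1, 3, 2, 4, 6, 5
d = r₁ − r₂: 0, 0, 0, 1, 0, -1
d²: 0, 0, 0, 1, 0, 1; Σd² = 2
ρ = 1 − 6·2/(6·35) = 1 − 12/210 = 0.943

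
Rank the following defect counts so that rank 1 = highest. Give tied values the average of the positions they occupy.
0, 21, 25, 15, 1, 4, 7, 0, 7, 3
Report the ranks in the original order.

9.5, 2, 1, 3, 8, 6, 4.5, 9.5, 4.5, 7

Sorted (descending): 25, 21, 15, 7, 7, 4, 3, 1, 0, 0
The 2 values of 7 occupy positions 4–5 → average rank (4+5)/2 = 4.5.
The 2 values of 0 occupy positions 9–10 → average rank (9+10)/2 = 9.5.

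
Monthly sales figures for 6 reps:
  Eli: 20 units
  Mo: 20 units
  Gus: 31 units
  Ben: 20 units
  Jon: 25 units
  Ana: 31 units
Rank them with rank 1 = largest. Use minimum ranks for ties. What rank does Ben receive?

4

Sorted (descending): 31, 31, 25, 20, 20, 20
The 2 values of 31 occupy positions 1–2 → each gets rank 1.
The 3 values of 20 occupy positions 4–6 → each gets rank 4.
Ben has value 20 units → rank 4.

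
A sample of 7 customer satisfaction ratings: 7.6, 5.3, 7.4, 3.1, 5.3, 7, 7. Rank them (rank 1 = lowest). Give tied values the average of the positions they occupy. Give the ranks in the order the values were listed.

7, 2.5, 6, 1, 2.5, 4.5, 4.5

Sorted (ascending): 3.1, 5.3, 5.3, 7, 7, 7.4, 7.6
The 2 values of 5.3 occupy positions 2–3 → average rank (2+3)/2 = 2.5.
The 2 values of 7 occupy positions 4–5 → average rank (4+5)/2 = 4.5.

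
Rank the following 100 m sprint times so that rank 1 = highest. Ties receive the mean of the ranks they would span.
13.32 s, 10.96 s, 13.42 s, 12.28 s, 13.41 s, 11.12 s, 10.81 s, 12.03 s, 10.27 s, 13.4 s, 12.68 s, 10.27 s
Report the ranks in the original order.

Sorted (descending): 13.42, 13.41, 13.4, 13.32, 12.68, 12.28, 12.03, 11.12, 10.96, 10.81, 10.27, 10.27
The 2 values of 10.27 occupy positions 11–12 → average rank (11+12)/2 = 11.5.

4, 9, 1, 6, 2, 8, 10, 7, 11.5, 3, 5, 11.5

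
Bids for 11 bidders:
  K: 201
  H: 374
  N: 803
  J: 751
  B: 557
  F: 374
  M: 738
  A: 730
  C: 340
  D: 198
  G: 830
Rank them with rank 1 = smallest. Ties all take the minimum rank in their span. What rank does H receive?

Sorted (ascending): 198, 201, 340, 374, 374, 557, 730, 738, 751, 803, 830
The 2 values of 374 occupy positions 4–5 → each gets rank 4.
H has value 374 → rank 4.

4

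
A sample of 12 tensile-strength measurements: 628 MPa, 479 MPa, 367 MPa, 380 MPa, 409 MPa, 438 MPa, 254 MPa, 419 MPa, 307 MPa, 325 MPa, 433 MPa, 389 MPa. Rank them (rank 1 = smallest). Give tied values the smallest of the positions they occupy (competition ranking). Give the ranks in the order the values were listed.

Sorted (ascending): 254, 307, 325, 367, 380, 389, 409, 419, 433, 438, 479, 628
No ties — each value takes its position as its rank.

12, 11, 4, 5, 7, 10, 1, 8, 2, 3, 9, 6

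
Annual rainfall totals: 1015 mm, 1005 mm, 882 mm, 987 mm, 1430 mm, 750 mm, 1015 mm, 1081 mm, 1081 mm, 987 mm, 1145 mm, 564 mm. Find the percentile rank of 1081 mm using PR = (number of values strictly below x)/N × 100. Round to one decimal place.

N = 12.
Strictly below 1081: 8. Equal to 1081: 2.
PR = 8/12 × 100 = 66.7

66.7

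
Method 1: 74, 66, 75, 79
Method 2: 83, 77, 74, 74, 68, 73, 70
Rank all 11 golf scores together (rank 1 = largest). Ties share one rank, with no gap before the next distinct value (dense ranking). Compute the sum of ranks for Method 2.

Sorted (descending): 83, 79, 77, 75, 74, 74, 74, 73, 70, 68, 66
The 3 values of 74 share dense rank 5.
Remaining distinct values take the next consecutive integers.
Method 2 values → pooled ranks: 83→1, 77→3, 74→5, 74→5, 68→8, 73→6, 70→7
Rank sum = 1 + 3 + 5 + 5 + 8 + 6 + 7 = 35

35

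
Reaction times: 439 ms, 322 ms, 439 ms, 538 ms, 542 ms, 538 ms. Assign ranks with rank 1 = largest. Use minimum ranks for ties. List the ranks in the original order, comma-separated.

Sorted (descending): 542, 538, 538, 439, 439, 322
The 2 values of 538 occupy positions 2–3 → each gets rank 2.
The 2 values of 439 occupy positions 4–5 → each gets rank 4.

4, 6, 4, 2, 1, 2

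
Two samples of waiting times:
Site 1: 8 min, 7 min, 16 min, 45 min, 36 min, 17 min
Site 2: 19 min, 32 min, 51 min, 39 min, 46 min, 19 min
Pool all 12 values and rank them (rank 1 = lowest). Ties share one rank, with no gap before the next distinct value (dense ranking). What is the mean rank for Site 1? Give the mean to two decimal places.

4.33

Sorted (ascending): 7, 8, 16, 17, 19, 19, 32, 36, 39, 45, 46, 51
The 2 values of 19 share dense rank 5.
Remaining distinct values take the next consecutive integers.
Site 1 values → pooled ranks: 8→2, 7→1, 16→3, 45→9, 36→7, 17→4
Mean rank = (2 + 1 + 3 + 9 + 7 + 4) / 6 = 4.33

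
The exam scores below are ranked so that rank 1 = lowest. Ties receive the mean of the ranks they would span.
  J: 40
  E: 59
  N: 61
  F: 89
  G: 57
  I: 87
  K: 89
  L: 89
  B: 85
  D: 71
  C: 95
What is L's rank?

9

Sorted (ascending): 40, 57, 59, 61, 71, 85, 87, 89, 89, 89, 95
The 3 values of 89 occupy positions 8–10 → average rank 9.
L has value 89 → rank 9.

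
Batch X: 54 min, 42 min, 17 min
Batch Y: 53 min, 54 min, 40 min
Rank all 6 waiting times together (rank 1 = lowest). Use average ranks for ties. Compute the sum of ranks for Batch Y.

Sorted (ascending): 17, 40, 42, 53, 54, 54
The 2 values of 54 occupy positions 5–6 → average rank (5+6)/2 = 5.5.
Batch Y values → pooled ranks: 53→4, 54→5.5, 40→2
Rank sum = 4 + 5.5 + 2 = 11.5

11.5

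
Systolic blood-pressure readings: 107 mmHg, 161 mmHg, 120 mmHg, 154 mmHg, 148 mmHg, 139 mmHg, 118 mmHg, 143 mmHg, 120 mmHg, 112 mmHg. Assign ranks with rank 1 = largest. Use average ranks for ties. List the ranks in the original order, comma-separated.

Sorted (descending): 161, 154, 148, 143, 139, 120, 120, 118, 112, 107
The 2 values of 120 occupy positions 6–7 → average rank (6+7)/2 = 6.5.

10, 1, 6.5, 2, 3, 5, 8, 4, 6.5, 9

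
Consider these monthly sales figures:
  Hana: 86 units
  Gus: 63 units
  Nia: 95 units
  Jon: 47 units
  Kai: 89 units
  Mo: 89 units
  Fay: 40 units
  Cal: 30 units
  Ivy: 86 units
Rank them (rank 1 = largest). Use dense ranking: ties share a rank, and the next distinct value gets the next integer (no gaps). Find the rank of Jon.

5

Sorted (descending): 95, 89, 89, 86, 86, 63, 47, 40, 30
The 2 values of 89 share dense rank 2.
The 2 values of 86 share dense rank 3.
Remaining distinct values take the next consecutive integers.
Jon has value 47 units → rank 5.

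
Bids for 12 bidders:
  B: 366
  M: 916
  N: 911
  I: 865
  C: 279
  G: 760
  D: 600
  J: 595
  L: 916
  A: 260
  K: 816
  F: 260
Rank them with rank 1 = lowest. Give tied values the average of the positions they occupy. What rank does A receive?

Sorted (ascending): 260, 260, 279, 366, 595, 600, 760, 816, 865, 911, 916, 916
The 2 values of 260 occupy positions 1–2 → average rank (1+2)/2 = 1.5.
The 2 values of 916 occupy positions 11–12 → average rank (11+12)/2 = 11.5.
A has value 260 → rank 1.5.

1.5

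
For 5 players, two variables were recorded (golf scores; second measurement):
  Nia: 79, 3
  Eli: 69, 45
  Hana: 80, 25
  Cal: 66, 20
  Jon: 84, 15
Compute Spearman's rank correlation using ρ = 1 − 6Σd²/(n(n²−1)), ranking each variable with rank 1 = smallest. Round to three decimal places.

-0.300

Ranks of variable 1: 3, 2, 4, 1, 5
Ranks of variable 2: 1, 5, 4, 3, 2
d = r₁ − r₂: 2, -3, 0, -2, 3
d²: 4, 9, 0, 4, 9; Σd² = 26
ρ = 1 − 6·26/(5·24) = 1 − 156/120 = -0.300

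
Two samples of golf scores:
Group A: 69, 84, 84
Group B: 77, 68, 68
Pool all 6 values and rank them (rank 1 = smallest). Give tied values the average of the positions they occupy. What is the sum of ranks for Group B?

Sorted (ascending): 68, 68, 69, 77, 84, 84
The 2 values of 68 occupy positions 1–2 → average rank (1+2)/2 = 1.5.
The 2 values of 84 occupy positions 5–6 → average rank (5+6)/2 = 5.5.
Group B values → pooled ranks: 77→4, 68→1.5, 68→1.5
Rank sum = 4 + 1.5 + 1.5 = 7

7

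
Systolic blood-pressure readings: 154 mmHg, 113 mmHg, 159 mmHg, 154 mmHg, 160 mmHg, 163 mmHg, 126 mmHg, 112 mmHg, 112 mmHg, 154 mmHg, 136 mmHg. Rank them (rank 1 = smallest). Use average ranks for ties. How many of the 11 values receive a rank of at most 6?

Sorted (ascending): 112, 112, 113, 126, 136, 154, 154, 154, 159, 160, 163
The 2 values of 112 occupy positions 1–2 → average rank (1+2)/2 = 1.5.
The 3 values of 154 occupy positions 6–8 → average rank 7.
Ranks ≤ 6: {1.5, 1.5, 3, 4, 5} → 5 values.

5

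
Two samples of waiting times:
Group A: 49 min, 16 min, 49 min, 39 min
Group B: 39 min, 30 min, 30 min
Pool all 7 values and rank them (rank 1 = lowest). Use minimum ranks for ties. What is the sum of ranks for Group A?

17

Sorted (ascending): 16, 30, 30, 39, 39, 49, 49
The 2 values of 30 occupy positions 2–3 → each gets rank 2.
The 2 values of 39 occupy positions 4–5 → each gets rank 4.
The 2 values of 49 occupy positions 6–7 → each gets rank 6.
Group A values → pooled ranks: 49→6, 16→1, 49→6, 39→4
Rank sum = 6 + 1 + 6 + 4 = 17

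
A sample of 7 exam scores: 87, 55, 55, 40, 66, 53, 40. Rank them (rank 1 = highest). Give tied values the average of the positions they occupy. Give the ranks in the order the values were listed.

Sorted (descending): 87, 66, 55, 55, 53, 40, 40
The 2 values of 55 occupy positions 3–4 → average rank (3+4)/2 = 3.5.
The 2 values of 40 occupy positions 6–7 → average rank (6+7)/2 = 6.5.

1, 3.5, 3.5, 6.5, 2, 5, 6.5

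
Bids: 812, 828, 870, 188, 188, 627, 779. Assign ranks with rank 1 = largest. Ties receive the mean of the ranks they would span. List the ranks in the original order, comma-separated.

Sorted (descending): 870, 828, 812, 779, 627, 188, 188
The 2 values of 188 occupy positions 6–7 → average rank (6+7)/2 = 6.5.

3, 2, 1, 6.5, 6.5, 5, 4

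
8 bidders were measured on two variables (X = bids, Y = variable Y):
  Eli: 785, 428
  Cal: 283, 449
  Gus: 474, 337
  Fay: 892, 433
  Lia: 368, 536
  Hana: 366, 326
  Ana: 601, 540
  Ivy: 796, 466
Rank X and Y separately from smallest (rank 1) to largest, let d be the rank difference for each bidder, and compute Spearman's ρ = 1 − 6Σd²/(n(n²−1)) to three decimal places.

Ranks of variable 1: 6, 1, 4, 8, 3, 2, 5, 7
Ranks of variable 2: 3, 5, 2, 4, 7, 1, 8, 6
d = r₁ − r₂: 3, -4, 2, 4, -4, 1, -3, 1
d²: 9, 16, 4, 16, 16, 1, 9, 1; Σd² = 72
ρ = 1 − 6·72/(8·63) = 1 − 432/504 = 0.143

0.143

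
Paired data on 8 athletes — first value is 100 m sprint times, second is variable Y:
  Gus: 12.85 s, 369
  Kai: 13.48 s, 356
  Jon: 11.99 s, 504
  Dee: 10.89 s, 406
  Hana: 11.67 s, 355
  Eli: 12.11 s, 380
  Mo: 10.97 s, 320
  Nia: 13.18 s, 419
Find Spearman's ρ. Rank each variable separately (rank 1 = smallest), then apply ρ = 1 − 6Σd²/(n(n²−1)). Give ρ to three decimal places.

0.143

Ranks of variable 1: 6, 8, 4, 1, 3, 5, 2, 7
Ranks of variable 2: 4, 3, 8, 6, 2, 5, 1, 7
d = r₁ − r₂: 2, 5, -4, -5, 1, 0, 1, 0
d²: 4, 25, 16, 25, 1, 0, 1, 0; Σd² = 72
ρ = 1 − 6·72/(8·63) = 1 − 432/504 = 0.143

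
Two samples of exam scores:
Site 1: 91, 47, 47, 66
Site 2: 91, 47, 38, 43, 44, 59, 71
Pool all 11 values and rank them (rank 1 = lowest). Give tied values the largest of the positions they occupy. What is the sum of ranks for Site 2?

39

Sorted (ascending): 38, 43, 44, 47, 47, 47, 59, 66, 71, 91, 91
The 3 values of 47 occupy positions 4–6 → each gets rank 6.
The 2 values of 91 occupy positions 10–11 → each gets rank 11.
Site 2 values → pooled ranks: 91→11, 47→6, 38→1, 43→2, 44→3, 59→7, 71→9
Rank sum = 11 + 6 + 1 + 2 + 3 + 7 + 9 = 39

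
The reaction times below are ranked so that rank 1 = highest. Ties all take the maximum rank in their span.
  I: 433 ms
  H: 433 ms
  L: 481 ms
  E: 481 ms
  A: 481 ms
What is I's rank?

5

Sorted (descending): 481, 481, 481, 433, 433
The 3 values of 481 occupy positions 1–3 → each gets rank 3.
The 2 values of 433 occupy positions 4–5 → each gets rank 5.
I has value 433 ms → rank 5.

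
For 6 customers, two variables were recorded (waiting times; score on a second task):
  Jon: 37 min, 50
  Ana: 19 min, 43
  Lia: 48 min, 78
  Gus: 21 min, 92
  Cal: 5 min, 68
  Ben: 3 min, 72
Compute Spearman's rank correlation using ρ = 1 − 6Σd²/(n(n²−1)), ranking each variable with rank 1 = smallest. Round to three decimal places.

Ranks of variable 1: 5, 3, 6, 4, 2, 1
Ranks of variable 2: 2, 1, 5, 6, 3, 4
d = r₁ − r₂: 3, 2, 1, -2, -1, -3
d²: 9, 4, 1, 4, 1, 9; Σd² = 28
ρ = 1 − 6·28/(6·35) = 1 − 168/210 = 0.200

0.200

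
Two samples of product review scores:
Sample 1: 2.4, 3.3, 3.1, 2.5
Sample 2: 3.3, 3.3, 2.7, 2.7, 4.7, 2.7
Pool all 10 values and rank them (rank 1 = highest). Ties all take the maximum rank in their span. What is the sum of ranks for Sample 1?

Sorted (descending): 4.7, 3.3, 3.3, 3.3, 3.1, 2.7, 2.7, 2.7, 2.5, 2.4
The 3 values of 3.3 occupy positions 2–4 → each gets rank 4.
The 3 values of 2.7 occupy positions 6–8 → each gets rank 8.
Sample 1 values → pooled ranks: 2.4→10, 3.3→4, 3.1→5, 2.5→9
Rank sum = 10 + 4 + 5 + 9 = 28

28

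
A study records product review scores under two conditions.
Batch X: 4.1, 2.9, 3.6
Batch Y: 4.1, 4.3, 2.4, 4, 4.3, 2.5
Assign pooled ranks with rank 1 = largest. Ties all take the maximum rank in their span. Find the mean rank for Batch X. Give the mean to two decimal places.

5.67

Sorted (descending): 4.3, 4.3, 4.1, 4.1, 4, 3.6, 2.9, 2.5, 2.4
The 2 values of 4.3 occupy positions 1–2 → each gets rank 2.
The 2 values of 4.1 occupy positions 3–4 → each gets rank 4.
Batch X values → pooled ranks: 4.1→4, 2.9→7, 3.6→6
Mean rank = (4 + 7 + 6) / 3 = 5.67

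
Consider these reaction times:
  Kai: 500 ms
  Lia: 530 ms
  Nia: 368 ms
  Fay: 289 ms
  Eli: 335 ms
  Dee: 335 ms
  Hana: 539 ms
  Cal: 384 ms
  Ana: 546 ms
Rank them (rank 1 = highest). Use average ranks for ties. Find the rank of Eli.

Sorted (descending): 546, 539, 530, 500, 384, 368, 335, 335, 289
The 2 values of 335 occupy positions 7–8 → average rank (7+8)/2 = 7.5.
Eli has value 335 ms → rank 7.5.

7.5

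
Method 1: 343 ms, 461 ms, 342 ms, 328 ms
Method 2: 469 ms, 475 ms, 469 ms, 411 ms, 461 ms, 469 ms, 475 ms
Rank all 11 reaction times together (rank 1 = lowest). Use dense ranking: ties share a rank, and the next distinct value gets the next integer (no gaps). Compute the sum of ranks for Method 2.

Sorted (ascending): 328, 342, 343, 411, 461, 461, 469, 469, 469, 475, 475
The 2 values of 461 share dense rank 5.
The 3 values of 469 share dense rank 6.
The 2 values of 475 share dense rank 7.
Remaining distinct values take the next consecutive integers.
Method 2 values → pooled ranks: 469→6, 475→7, 469→6, 411→4, 461→5, 469→6, 475→7
Rank sum = 6 + 7 + 6 + 4 + 5 + 6 + 7 = 41

41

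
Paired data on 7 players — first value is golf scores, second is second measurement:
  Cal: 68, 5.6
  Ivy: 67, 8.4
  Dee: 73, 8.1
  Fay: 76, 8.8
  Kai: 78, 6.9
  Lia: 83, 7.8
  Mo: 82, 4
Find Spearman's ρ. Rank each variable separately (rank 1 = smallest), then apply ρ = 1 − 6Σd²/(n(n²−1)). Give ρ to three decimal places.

-0.357

Ranks of variable 1: 2, 1, 3, 4, 5, 7, 6
Ranks of variable 2: 2, 6, 5, 7, 3, 4, 1
d = r₁ − r₂: 0, -5, -2, -3, 2, 3, 5
d²: 0, 25, 4, 9, 4, 9, 25; Σd² = 76
ρ = 1 − 6·76/(7·48) = 1 − 456/336 = -0.357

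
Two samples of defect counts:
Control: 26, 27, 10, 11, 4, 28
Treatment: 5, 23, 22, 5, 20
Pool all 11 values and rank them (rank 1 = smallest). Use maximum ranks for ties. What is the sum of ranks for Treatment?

27

Sorted (ascending): 4, 5, 5, 10, 11, 20, 22, 23, 26, 27, 28
The 2 values of 5 occupy positions 2–3 → each gets rank 3.
Treatment values → pooled ranks: 5→3, 23→8, 22→7, 5→3, 20→6
Rank sum = 3 + 8 + 7 + 3 + 6 = 27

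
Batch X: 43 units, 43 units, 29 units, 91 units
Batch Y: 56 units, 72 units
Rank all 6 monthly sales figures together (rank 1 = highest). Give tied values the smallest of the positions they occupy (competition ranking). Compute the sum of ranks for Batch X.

15

Sorted (descending): 91, 72, 56, 43, 43, 29
The 2 values of 43 occupy positions 4–5 → each gets rank 4.
Batch X values → pooled ranks: 43→4, 43→4, 29→6, 91→1
Rank sum = 4 + 4 + 6 + 1 = 15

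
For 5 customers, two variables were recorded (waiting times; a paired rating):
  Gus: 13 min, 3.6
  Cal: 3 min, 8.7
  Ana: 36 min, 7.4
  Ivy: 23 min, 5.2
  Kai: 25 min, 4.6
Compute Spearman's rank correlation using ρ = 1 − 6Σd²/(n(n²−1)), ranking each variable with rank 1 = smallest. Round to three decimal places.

Ranks of variable 1: 2, 1, 5, 3, 4
Ranks of variable 2: 1, 5, 4, 3, 2
d = r₁ − r₂: 1, -4, 1, 0, 2
d²: 1, 16, 1, 0, 4; Σd² = 22
ρ = 1 − 6·22/(5·24) = 1 − 132/120 = -0.100

-0.100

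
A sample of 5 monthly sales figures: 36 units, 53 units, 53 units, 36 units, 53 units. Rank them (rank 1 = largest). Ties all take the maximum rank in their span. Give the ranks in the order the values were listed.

5, 3, 3, 5, 3

Sorted (descending): 53, 53, 53, 36, 36
The 3 values of 53 occupy positions 1–3 → each gets rank 3.
The 2 values of 36 occupy positions 4–5 → each gets rank 5.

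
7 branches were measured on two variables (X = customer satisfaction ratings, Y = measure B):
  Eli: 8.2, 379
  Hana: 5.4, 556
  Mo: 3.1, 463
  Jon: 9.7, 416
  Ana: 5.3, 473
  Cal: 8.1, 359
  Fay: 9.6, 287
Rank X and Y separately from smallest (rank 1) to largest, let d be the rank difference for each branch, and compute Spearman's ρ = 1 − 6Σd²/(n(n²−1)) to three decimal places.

Ranks of variable 1: 5, 3, 1, 7, 2, 4, 6
Ranks of variable 2: 3, 7, 5, 4, 6, 2, 1
d = r₁ − r₂: 2, -4, -4, 3, -4, 2, 5
d²: 4, 16, 16, 9, 16, 4, 25; Σd² = 90
ρ = 1 − 6·90/(7·48) = 1 − 540/336 = -0.607

-0.607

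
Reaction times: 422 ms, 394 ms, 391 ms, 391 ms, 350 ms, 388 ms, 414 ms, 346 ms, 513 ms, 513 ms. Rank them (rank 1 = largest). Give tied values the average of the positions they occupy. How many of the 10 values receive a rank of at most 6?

Sorted (descending): 513, 513, 422, 414, 394, 391, 391, 388, 350, 346
The 2 values of 513 occupy positions 1–2 → average rank (1+2)/2 = 1.5.
The 2 values of 391 occupy positions 6–7 → average rank (6+7)/2 = 6.5.
Ranks ≤ 6: {1.5, 1.5, 3, 4, 5} → 5 values.

5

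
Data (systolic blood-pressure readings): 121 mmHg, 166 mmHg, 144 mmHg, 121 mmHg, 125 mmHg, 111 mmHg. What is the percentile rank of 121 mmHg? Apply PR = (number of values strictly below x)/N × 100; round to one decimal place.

16.7

N = 6.
Strictly below 121: 1. Equal to 121: 2.
PR = 1/6 × 100 = 16.7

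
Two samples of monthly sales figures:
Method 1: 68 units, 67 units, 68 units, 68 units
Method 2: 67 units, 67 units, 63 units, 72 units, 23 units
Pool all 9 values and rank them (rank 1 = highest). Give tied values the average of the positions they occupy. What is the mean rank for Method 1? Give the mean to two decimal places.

Sorted (descending): 72, 68, 68, 68, 67, 67, 67, 63, 23
The 3 values of 68 occupy positions 2–4 → average rank 3.
The 3 values of 67 occupy positions 5–7 → average rank 6.
Method 1 values → pooled ranks: 68→3, 67→6, 68→3, 68→3
Mean rank = (3 + 6 + 3 + 3) / 4 = 3.75

3.75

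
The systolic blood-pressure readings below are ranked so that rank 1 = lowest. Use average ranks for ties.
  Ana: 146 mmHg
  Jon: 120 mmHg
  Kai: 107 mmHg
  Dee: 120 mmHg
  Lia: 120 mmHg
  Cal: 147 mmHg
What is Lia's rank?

Sorted (ascending): 107, 120, 120, 120, 146, 147
The 3 values of 120 occupy positions 2–4 → average rank 3.
Lia has value 120 mmHg → rank 3.

3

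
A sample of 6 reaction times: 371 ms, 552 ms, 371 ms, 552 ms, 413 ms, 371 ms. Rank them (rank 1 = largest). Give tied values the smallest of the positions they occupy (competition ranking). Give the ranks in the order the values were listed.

4, 1, 4, 1, 3, 4

Sorted (descending): 552, 552, 413, 371, 371, 371
The 2 values of 552 occupy positions 1–2 → each gets rank 1.
The 3 values of 371 occupy positions 4–6 → each gets rank 4.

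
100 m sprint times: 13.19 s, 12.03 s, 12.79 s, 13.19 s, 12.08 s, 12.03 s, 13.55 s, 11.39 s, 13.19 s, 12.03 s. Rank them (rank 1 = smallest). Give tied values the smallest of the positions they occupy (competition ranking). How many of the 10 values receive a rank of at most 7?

9

Sorted (ascending): 11.39, 12.03, 12.03, 12.03, 12.08, 12.79, 13.19, 13.19, 13.19, 13.55
The 3 values of 12.03 occupy positions 2–4 → each gets rank 2.
The 3 values of 13.19 occupy positions 7–9 → each gets rank 7.
Ranks ≤ 7: {1, 2, 2, 2, 5, 6, 7, 7, 7} → 9 values.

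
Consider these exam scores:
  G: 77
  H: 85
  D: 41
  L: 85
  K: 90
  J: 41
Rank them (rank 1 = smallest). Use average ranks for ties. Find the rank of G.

3

Sorted (ascending): 41, 41, 77, 85, 85, 90
The 2 values of 41 occupy positions 1–2 → average rank (1+2)/2 = 1.5.
The 2 values of 85 occupy positions 4–5 → average rank (4+5)/2 = 4.5.
G has value 77 → rank 3.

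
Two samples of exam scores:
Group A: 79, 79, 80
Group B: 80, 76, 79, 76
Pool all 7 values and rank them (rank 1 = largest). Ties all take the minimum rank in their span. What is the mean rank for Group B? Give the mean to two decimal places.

Sorted (descending): 80, 80, 79, 79, 79, 76, 76
The 2 values of 80 occupy positions 1–2 → each gets rank 1.
The 3 values of 79 occupy positions 3–5 → each gets rank 3.
The 2 values of 76 occupy positions 6–7 → each gets rank 6.
Group B values → pooled ranks: 80→1, 76→6, 79→3, 76→6
Mean rank = (1 + 6 + 3 + 6) / 4 = 4.00

4.00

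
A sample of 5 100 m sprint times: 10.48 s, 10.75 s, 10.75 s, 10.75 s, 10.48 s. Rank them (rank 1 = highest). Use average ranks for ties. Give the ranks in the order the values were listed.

Sorted (descending): 10.75, 10.75, 10.75, 10.48, 10.48
The 3 values of 10.75 occupy positions 1–3 → average rank 2.
The 2 values of 10.48 occupy positions 4–5 → average rank (4+5)/2 = 4.5.

4.5, 2, 2, 2, 4.5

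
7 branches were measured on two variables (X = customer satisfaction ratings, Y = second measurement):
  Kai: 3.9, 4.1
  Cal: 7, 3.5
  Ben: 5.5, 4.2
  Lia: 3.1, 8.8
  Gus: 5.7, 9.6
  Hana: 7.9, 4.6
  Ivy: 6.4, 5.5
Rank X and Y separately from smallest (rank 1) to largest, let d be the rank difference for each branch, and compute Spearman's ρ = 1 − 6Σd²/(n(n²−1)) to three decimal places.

-0.214

Ranks of variable 1: 2, 6, 3, 1, 4, 7, 5
Ranks of variable 2: 2, 1, 3, 6, 7, 4, 5
d = r₁ − r₂: 0, 5, 0, -5, -3, 3, 0
d²: 0, 25, 0, 25, 9, 9, 0; Σd² = 68
ρ = 1 − 6·68/(7·48) = 1 − 408/336 = -0.214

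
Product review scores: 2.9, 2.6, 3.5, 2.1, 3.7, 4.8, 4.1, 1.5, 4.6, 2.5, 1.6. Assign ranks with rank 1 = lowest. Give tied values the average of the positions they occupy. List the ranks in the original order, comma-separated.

6, 5, 7, 3, 8, 11, 9, 1, 10, 4, 2

Sorted (ascending): 1.5, 1.6, 2.1, 2.5, 2.6, 2.9, 3.5, 3.7, 4.1, 4.6, 4.8
No ties — each value takes its position as its rank.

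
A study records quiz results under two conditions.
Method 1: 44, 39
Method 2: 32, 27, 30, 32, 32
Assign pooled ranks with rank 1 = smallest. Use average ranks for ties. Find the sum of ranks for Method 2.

Sorted (ascending): 27, 30, 32, 32, 32, 39, 44
The 3 values of 32 occupy positions 3–5 → average rank 4.
Method 2 values → pooled ranks: 32→4, 27→1, 30→2, 32→4, 32→4
Rank sum = 4 + 1 + 2 + 4 + 4 = 15

15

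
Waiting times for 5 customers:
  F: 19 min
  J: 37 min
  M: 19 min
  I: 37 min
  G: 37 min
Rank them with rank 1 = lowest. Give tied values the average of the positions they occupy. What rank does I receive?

Sorted (ascending): 19, 19, 37, 37, 37
The 2 values of 19 occupy positions 1–2 → average rank (1+2)/2 = 1.5.
The 3 values of 37 occupy positions 3–5 → average rank 4.
I has value 37 min → rank 4.

4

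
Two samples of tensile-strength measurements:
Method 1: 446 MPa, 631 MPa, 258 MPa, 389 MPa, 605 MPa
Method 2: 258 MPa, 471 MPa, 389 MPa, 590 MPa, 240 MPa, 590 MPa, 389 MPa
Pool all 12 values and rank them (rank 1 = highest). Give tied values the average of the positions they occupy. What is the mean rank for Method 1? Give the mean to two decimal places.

Sorted (descending): 631, 605, 590, 590, 471, 446, 389, 389, 389, 258, 258, 240
The 2 values of 590 occupy positions 3–4 → average rank (3+4)/2 = 3.5.
The 3 values of 389 occupy positions 7–9 → average rank 8.
The 2 values of 258 occupy positions 10–11 → average rank (10+11)/2 = 10.5.
Method 1 values → pooled ranks: 446→6, 631→1, 258→10.5, 389→8, 605→2
Mean rank = (6 + 1 + 10.5 + 8 + 2) / 5 = 5.50

5.50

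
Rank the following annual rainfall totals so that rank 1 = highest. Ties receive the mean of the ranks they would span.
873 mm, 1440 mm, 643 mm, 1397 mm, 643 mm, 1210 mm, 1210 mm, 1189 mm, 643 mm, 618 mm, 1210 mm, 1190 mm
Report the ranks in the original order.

8, 1, 10, 2, 10, 4, 4, 7, 10, 12, 4, 6

Sorted (descending): 1440, 1397, 1210, 1210, 1210, 1190, 1189, 873, 643, 643, 643, 618
The 3 values of 1210 occupy positions 3–5 → average rank 4.
The 3 values of 643 occupy positions 9–11 → average rank 10.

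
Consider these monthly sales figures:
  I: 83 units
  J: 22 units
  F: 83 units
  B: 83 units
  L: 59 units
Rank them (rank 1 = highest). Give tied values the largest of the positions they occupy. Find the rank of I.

Sorted (descending): 83, 83, 83, 59, 22
The 3 values of 83 occupy positions 1–3 → each gets rank 3.
I has value 83 units → rank 3.

3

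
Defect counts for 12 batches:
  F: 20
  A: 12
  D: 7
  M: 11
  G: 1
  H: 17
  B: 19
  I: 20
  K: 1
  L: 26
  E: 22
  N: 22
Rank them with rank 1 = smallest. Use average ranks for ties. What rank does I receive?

Sorted (ascending): 1, 1, 7, 11, 12, 17, 19, 20, 20, 22, 22, 26
The 2 values of 1 occupy positions 1–2 → average rank (1+2)/2 = 1.5.
The 2 values of 20 occupy positions 8–9 → average rank (8+9)/2 = 8.5.
The 2 values of 22 occupy positions 10–11 → average rank (10+11)/2 = 10.5.
I has value 20 → rank 8.5.

8.5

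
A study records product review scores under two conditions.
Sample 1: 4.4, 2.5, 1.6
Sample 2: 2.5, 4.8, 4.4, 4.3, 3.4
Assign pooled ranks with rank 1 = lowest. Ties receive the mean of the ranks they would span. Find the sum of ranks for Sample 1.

Sorted (ascending): 1.6, 2.5, 2.5, 3.4, 4.3, 4.4, 4.4, 4.8
The 2 values of 2.5 occupy positions 2–3 → average rank (2+3)/2 = 2.5.
The 2 values of 4.4 occupy positions 6–7 → average rank (6+7)/2 = 6.5.
Sample 1 values → pooled ranks: 4.4→6.5, 2.5→2.5, 1.6→1
Rank sum = 6.5 + 2.5 + 1 = 10

10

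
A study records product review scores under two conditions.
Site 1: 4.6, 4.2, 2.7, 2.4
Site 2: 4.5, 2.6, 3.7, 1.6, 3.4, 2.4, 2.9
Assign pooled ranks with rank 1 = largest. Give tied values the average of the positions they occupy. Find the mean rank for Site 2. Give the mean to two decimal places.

Sorted (descending): 4.6, 4.5, 4.2, 3.7, 3.4, 2.9, 2.7, 2.6, 2.4, 2.4, 1.6
The 2 values of 2.4 occupy positions 9–10 → average rank (9+10)/2 = 9.5.
Site 2 values → pooled ranks: 4.5→2, 2.6→8, 3.7→4, 1.6→11, 3.4→5, 2.4→9.5, 2.9→6
Mean rank = (2 + 8 + 4 + 11 + 5 + 9.5 + 6) / 7 = 6.50

6.50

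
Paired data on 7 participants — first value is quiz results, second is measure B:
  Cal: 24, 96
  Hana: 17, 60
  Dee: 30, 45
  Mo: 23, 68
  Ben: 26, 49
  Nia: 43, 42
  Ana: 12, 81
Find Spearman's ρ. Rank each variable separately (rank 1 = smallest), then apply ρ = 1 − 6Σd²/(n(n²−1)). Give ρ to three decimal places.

-0.750

Ranks of variable 1: 4, 2, 6, 3, 5, 7, 1
Ranks of variable 2: 7, 4, 2, 5, 3, 1, 6
d = r₁ − r₂: -3, -2, 4, -2, 2, 6, -5
d²: 9, 4, 16, 4, 4, 36, 25; Σd² = 98
ρ = 1 − 6·98/(7·48) = 1 − 588/336 = -0.750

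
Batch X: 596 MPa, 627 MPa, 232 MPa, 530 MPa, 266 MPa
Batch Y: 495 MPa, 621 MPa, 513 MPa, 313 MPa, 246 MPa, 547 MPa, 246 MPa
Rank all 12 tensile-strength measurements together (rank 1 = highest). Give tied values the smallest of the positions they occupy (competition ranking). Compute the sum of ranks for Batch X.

30

Sorted (descending): 627, 621, 596, 547, 530, 513, 495, 313, 266, 246, 246, 232
The 2 values of 246 occupy positions 10–11 → each gets rank 10.
Batch X values → pooled ranks: 596→3, 627→1, 232→12, 530→5, 266→9
Rank sum = 3 + 1 + 12 + 5 + 9 = 30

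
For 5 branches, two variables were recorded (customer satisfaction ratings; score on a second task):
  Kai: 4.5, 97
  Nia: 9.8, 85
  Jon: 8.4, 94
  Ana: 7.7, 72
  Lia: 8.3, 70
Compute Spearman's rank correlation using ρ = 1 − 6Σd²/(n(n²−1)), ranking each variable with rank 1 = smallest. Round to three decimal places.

Ranks of variable 1: 1, 5, 4, 2, 3
Ranks of variable 2: 5, 3, 4, 2, 1
d = r₁ − r₂: -4, 2, 0, 0, 2
d²: 16, 4, 0, 0, 4; Σd² = 24
ρ = 1 − 6·24/(5·24) = 1 − 144/120 = -0.200

-0.200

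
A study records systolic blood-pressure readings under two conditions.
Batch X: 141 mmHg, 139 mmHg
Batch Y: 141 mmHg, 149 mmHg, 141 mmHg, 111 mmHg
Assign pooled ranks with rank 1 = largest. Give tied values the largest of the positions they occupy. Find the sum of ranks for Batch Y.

Sorted (descending): 149, 141, 141, 141, 139, 111
The 3 values of 141 occupy positions 2–4 → each gets rank 4.
Batch Y values → pooled ranks: 141→4, 149→1, 141→4, 111→6
Rank sum = 4 + 1 + 4 + 6 = 15

15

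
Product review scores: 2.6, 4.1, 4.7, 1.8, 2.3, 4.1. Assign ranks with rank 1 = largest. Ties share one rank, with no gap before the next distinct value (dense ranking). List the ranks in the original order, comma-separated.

3, 2, 1, 5, 4, 2

Sorted (descending): 4.7, 4.1, 4.1, 2.6, 2.3, 1.8
The 2 values of 4.1 share dense rank 2.
Remaining distinct values take the next consecutive integers.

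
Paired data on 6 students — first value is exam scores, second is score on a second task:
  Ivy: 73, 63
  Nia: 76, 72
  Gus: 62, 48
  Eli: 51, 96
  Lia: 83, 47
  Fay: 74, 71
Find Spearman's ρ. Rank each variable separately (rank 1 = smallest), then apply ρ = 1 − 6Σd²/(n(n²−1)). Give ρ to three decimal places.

Ranks of variable 1: 3, 5, 2, 1, 6, 4
Ranks of variable 2: 3, 5, 2, 6, 1, 4
d = r₁ − r₂: 0, 0, 0, -5, 5, 0
d²: 0, 0, 0, 25, 25, 0; Σd² = 50
ρ = 1 − 6·50/(6·35) = 1 − 300/210 = -0.429

-0.429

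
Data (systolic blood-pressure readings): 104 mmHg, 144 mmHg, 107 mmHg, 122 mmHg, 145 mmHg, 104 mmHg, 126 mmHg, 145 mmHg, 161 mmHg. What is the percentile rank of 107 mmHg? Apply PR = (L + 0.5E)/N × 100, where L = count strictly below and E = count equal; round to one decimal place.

27.8

N = 9.
Strictly below 107: 2. Equal to 107: 1.
PR = (2 + 0.5·1)/9 × 100 = 27.8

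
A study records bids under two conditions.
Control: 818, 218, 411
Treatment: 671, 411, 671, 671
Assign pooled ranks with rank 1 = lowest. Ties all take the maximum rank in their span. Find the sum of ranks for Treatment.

Sorted (ascending): 218, 411, 411, 671, 671, 671, 818
The 2 values of 411 occupy positions 2–3 → each gets rank 3.
The 3 values of 671 occupy positions 4–6 → each gets rank 6.
Treatment values → pooled ranks: 671→6, 411→3, 671→6, 671→6
Rank sum = 6 + 3 + 6 + 6 = 21

21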